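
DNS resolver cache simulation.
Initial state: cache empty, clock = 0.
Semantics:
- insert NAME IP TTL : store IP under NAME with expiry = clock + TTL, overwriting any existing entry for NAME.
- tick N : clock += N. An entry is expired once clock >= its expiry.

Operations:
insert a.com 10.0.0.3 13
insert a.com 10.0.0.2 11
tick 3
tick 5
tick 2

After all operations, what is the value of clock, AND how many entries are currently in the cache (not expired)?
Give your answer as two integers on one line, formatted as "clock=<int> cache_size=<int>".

Answer: clock=10 cache_size=1

Derivation:
Op 1: insert a.com -> 10.0.0.3 (expiry=0+13=13). clock=0
Op 2: insert a.com -> 10.0.0.2 (expiry=0+11=11). clock=0
Op 3: tick 3 -> clock=3.
Op 4: tick 5 -> clock=8.
Op 5: tick 2 -> clock=10.
Final clock = 10
Final cache (unexpired): {a.com} -> size=1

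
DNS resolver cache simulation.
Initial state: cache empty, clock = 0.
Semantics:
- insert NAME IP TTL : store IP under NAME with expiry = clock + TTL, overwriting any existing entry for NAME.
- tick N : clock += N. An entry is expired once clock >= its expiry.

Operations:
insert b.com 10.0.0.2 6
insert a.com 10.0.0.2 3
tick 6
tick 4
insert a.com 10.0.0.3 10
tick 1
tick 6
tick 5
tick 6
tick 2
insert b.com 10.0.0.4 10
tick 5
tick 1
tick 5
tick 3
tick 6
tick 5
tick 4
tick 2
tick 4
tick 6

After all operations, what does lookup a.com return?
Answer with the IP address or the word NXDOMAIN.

Answer: NXDOMAIN

Derivation:
Op 1: insert b.com -> 10.0.0.2 (expiry=0+6=6). clock=0
Op 2: insert a.com -> 10.0.0.2 (expiry=0+3=3). clock=0
Op 3: tick 6 -> clock=6. purged={a.com,b.com}
Op 4: tick 4 -> clock=10.
Op 5: insert a.com -> 10.0.0.3 (expiry=10+10=20). clock=10
Op 6: tick 1 -> clock=11.
Op 7: tick 6 -> clock=17.
Op 8: tick 5 -> clock=22. purged={a.com}
Op 9: tick 6 -> clock=28.
Op 10: tick 2 -> clock=30.
Op 11: insert b.com -> 10.0.0.4 (expiry=30+10=40). clock=30
Op 12: tick 5 -> clock=35.
Op 13: tick 1 -> clock=36.
Op 14: tick 5 -> clock=41. purged={b.com}
Op 15: tick 3 -> clock=44.
Op 16: tick 6 -> clock=50.
Op 17: tick 5 -> clock=55.
Op 18: tick 4 -> clock=59.
Op 19: tick 2 -> clock=61.
Op 20: tick 4 -> clock=65.
Op 21: tick 6 -> clock=71.
lookup a.com: not in cache (expired or never inserted)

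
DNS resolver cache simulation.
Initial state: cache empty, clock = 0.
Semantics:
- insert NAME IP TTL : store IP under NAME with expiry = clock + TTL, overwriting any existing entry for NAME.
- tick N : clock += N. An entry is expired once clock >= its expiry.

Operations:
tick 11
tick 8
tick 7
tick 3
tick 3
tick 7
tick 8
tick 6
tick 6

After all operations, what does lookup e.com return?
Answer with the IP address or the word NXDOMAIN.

Answer: NXDOMAIN

Derivation:
Op 1: tick 11 -> clock=11.
Op 2: tick 8 -> clock=19.
Op 3: tick 7 -> clock=26.
Op 4: tick 3 -> clock=29.
Op 5: tick 3 -> clock=32.
Op 6: tick 7 -> clock=39.
Op 7: tick 8 -> clock=47.
Op 8: tick 6 -> clock=53.
Op 9: tick 6 -> clock=59.
lookup e.com: not in cache (expired or never inserted)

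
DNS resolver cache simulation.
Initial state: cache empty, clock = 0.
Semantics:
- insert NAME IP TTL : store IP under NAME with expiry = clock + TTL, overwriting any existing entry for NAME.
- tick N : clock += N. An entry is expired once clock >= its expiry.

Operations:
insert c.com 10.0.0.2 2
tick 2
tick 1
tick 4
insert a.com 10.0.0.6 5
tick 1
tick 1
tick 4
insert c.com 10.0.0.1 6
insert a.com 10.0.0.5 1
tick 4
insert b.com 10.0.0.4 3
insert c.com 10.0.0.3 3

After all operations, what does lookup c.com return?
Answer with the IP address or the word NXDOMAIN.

Op 1: insert c.com -> 10.0.0.2 (expiry=0+2=2). clock=0
Op 2: tick 2 -> clock=2. purged={c.com}
Op 3: tick 1 -> clock=3.
Op 4: tick 4 -> clock=7.
Op 5: insert a.com -> 10.0.0.6 (expiry=7+5=12). clock=7
Op 6: tick 1 -> clock=8.
Op 7: tick 1 -> clock=9.
Op 8: tick 4 -> clock=13. purged={a.com}
Op 9: insert c.com -> 10.0.0.1 (expiry=13+6=19). clock=13
Op 10: insert a.com -> 10.0.0.5 (expiry=13+1=14). clock=13
Op 11: tick 4 -> clock=17. purged={a.com}
Op 12: insert b.com -> 10.0.0.4 (expiry=17+3=20). clock=17
Op 13: insert c.com -> 10.0.0.3 (expiry=17+3=20). clock=17
lookup c.com: present, ip=10.0.0.3 expiry=20 > clock=17

Answer: 10.0.0.3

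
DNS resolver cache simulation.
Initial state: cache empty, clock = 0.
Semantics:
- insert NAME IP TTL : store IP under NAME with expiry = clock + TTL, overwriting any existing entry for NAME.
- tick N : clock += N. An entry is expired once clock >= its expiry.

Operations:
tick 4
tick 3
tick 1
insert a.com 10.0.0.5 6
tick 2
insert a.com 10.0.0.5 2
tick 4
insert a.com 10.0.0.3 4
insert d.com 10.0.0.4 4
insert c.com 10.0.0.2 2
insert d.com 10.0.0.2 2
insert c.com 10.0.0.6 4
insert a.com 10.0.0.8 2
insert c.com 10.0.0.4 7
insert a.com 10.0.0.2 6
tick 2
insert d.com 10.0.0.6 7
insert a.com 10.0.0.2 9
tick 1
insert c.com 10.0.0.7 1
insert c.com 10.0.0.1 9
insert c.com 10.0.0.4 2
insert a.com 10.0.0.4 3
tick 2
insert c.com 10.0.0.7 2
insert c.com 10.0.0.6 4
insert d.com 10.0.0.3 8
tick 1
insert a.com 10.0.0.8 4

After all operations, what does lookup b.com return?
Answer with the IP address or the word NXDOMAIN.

Answer: NXDOMAIN

Derivation:
Op 1: tick 4 -> clock=4.
Op 2: tick 3 -> clock=7.
Op 3: tick 1 -> clock=8.
Op 4: insert a.com -> 10.0.0.5 (expiry=8+6=14). clock=8
Op 5: tick 2 -> clock=10.
Op 6: insert a.com -> 10.0.0.5 (expiry=10+2=12). clock=10
Op 7: tick 4 -> clock=14. purged={a.com}
Op 8: insert a.com -> 10.0.0.3 (expiry=14+4=18). clock=14
Op 9: insert d.com -> 10.0.0.4 (expiry=14+4=18). clock=14
Op 10: insert c.com -> 10.0.0.2 (expiry=14+2=16). clock=14
Op 11: insert d.com -> 10.0.0.2 (expiry=14+2=16). clock=14
Op 12: insert c.com -> 10.0.0.6 (expiry=14+4=18). clock=14
Op 13: insert a.com -> 10.0.0.8 (expiry=14+2=16). clock=14
Op 14: insert c.com -> 10.0.0.4 (expiry=14+7=21). clock=14
Op 15: insert a.com -> 10.0.0.2 (expiry=14+6=20). clock=14
Op 16: tick 2 -> clock=16. purged={d.com}
Op 17: insert d.com -> 10.0.0.6 (expiry=16+7=23). clock=16
Op 18: insert a.com -> 10.0.0.2 (expiry=16+9=25). clock=16
Op 19: tick 1 -> clock=17.
Op 20: insert c.com -> 10.0.0.7 (expiry=17+1=18). clock=17
Op 21: insert c.com -> 10.0.0.1 (expiry=17+9=26). clock=17
Op 22: insert c.com -> 10.0.0.4 (expiry=17+2=19). clock=17
Op 23: insert a.com -> 10.0.0.4 (expiry=17+3=20). clock=17
Op 24: tick 2 -> clock=19. purged={c.com}
Op 25: insert c.com -> 10.0.0.7 (expiry=19+2=21). clock=19
Op 26: insert c.com -> 10.0.0.6 (expiry=19+4=23). clock=19
Op 27: insert d.com -> 10.0.0.3 (expiry=19+8=27). clock=19
Op 28: tick 1 -> clock=20. purged={a.com}
Op 29: insert a.com -> 10.0.0.8 (expiry=20+4=24). clock=20
lookup b.com: not in cache (expired or never inserted)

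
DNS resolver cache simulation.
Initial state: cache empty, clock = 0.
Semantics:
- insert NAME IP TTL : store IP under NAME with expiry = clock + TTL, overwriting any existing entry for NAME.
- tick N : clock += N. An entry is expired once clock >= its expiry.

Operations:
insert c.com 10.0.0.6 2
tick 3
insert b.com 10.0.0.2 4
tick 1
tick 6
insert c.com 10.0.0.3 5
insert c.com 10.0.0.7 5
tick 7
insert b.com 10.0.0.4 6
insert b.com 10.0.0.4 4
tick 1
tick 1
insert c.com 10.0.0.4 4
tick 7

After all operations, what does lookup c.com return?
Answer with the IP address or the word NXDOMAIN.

Op 1: insert c.com -> 10.0.0.6 (expiry=0+2=2). clock=0
Op 2: tick 3 -> clock=3. purged={c.com}
Op 3: insert b.com -> 10.0.0.2 (expiry=3+4=7). clock=3
Op 4: tick 1 -> clock=4.
Op 5: tick 6 -> clock=10. purged={b.com}
Op 6: insert c.com -> 10.0.0.3 (expiry=10+5=15). clock=10
Op 7: insert c.com -> 10.0.0.7 (expiry=10+5=15). clock=10
Op 8: tick 7 -> clock=17. purged={c.com}
Op 9: insert b.com -> 10.0.0.4 (expiry=17+6=23). clock=17
Op 10: insert b.com -> 10.0.0.4 (expiry=17+4=21). clock=17
Op 11: tick 1 -> clock=18.
Op 12: tick 1 -> clock=19.
Op 13: insert c.com -> 10.0.0.4 (expiry=19+4=23). clock=19
Op 14: tick 7 -> clock=26. purged={b.com,c.com}
lookup c.com: not in cache (expired or never inserted)

Answer: NXDOMAIN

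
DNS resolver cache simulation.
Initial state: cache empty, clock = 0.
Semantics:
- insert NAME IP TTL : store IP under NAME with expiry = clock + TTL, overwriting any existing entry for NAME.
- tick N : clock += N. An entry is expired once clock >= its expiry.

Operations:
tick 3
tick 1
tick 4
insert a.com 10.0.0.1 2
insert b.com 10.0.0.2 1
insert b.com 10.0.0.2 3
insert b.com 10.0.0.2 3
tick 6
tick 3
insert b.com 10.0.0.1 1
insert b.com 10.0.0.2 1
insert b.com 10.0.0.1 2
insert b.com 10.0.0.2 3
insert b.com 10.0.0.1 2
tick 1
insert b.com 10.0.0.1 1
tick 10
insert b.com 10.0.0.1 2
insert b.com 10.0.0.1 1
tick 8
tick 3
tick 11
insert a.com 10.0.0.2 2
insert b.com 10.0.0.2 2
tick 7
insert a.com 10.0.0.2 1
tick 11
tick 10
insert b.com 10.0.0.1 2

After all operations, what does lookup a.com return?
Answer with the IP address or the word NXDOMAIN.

Answer: NXDOMAIN

Derivation:
Op 1: tick 3 -> clock=3.
Op 2: tick 1 -> clock=4.
Op 3: tick 4 -> clock=8.
Op 4: insert a.com -> 10.0.0.1 (expiry=8+2=10). clock=8
Op 5: insert b.com -> 10.0.0.2 (expiry=8+1=9). clock=8
Op 6: insert b.com -> 10.0.0.2 (expiry=8+3=11). clock=8
Op 7: insert b.com -> 10.0.0.2 (expiry=8+3=11). clock=8
Op 8: tick 6 -> clock=14. purged={a.com,b.com}
Op 9: tick 3 -> clock=17.
Op 10: insert b.com -> 10.0.0.1 (expiry=17+1=18). clock=17
Op 11: insert b.com -> 10.0.0.2 (expiry=17+1=18). clock=17
Op 12: insert b.com -> 10.0.0.1 (expiry=17+2=19). clock=17
Op 13: insert b.com -> 10.0.0.2 (expiry=17+3=20). clock=17
Op 14: insert b.com -> 10.0.0.1 (expiry=17+2=19). clock=17
Op 15: tick 1 -> clock=18.
Op 16: insert b.com -> 10.0.0.1 (expiry=18+1=19). clock=18
Op 17: tick 10 -> clock=28. purged={b.com}
Op 18: insert b.com -> 10.0.0.1 (expiry=28+2=30). clock=28
Op 19: insert b.com -> 10.0.0.1 (expiry=28+1=29). clock=28
Op 20: tick 8 -> clock=36. purged={b.com}
Op 21: tick 3 -> clock=39.
Op 22: tick 11 -> clock=50.
Op 23: insert a.com -> 10.0.0.2 (expiry=50+2=52). clock=50
Op 24: insert b.com -> 10.0.0.2 (expiry=50+2=52). clock=50
Op 25: tick 7 -> clock=57. purged={a.com,b.com}
Op 26: insert a.com -> 10.0.0.2 (expiry=57+1=58). clock=57
Op 27: tick 11 -> clock=68. purged={a.com}
Op 28: tick 10 -> clock=78.
Op 29: insert b.com -> 10.0.0.1 (expiry=78+2=80). clock=78
lookup a.com: not in cache (expired or never inserted)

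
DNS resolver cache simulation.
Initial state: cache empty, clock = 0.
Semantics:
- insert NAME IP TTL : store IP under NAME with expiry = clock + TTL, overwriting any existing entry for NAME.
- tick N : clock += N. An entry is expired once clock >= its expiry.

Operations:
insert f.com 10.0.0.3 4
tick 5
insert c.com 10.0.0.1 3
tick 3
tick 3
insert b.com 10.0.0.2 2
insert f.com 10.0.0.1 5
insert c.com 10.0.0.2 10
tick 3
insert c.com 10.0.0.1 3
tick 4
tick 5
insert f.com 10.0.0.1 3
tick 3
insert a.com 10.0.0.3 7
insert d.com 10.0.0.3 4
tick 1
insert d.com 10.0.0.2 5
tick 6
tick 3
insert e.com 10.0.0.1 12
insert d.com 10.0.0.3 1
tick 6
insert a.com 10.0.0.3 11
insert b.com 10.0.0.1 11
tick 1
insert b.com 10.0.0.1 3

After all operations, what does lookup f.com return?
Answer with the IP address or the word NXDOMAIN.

Answer: NXDOMAIN

Derivation:
Op 1: insert f.com -> 10.0.0.3 (expiry=0+4=4). clock=0
Op 2: tick 5 -> clock=5. purged={f.com}
Op 3: insert c.com -> 10.0.0.1 (expiry=5+3=8). clock=5
Op 4: tick 3 -> clock=8. purged={c.com}
Op 5: tick 3 -> clock=11.
Op 6: insert b.com -> 10.0.0.2 (expiry=11+2=13). clock=11
Op 7: insert f.com -> 10.0.0.1 (expiry=11+5=16). clock=11
Op 8: insert c.com -> 10.0.0.2 (expiry=11+10=21). clock=11
Op 9: tick 3 -> clock=14. purged={b.com}
Op 10: insert c.com -> 10.0.0.1 (expiry=14+3=17). clock=14
Op 11: tick 4 -> clock=18. purged={c.com,f.com}
Op 12: tick 5 -> clock=23.
Op 13: insert f.com -> 10.0.0.1 (expiry=23+3=26). clock=23
Op 14: tick 3 -> clock=26. purged={f.com}
Op 15: insert a.com -> 10.0.0.3 (expiry=26+7=33). clock=26
Op 16: insert d.com -> 10.0.0.3 (expiry=26+4=30). clock=26
Op 17: tick 1 -> clock=27.
Op 18: insert d.com -> 10.0.0.2 (expiry=27+5=32). clock=27
Op 19: tick 6 -> clock=33. purged={a.com,d.com}
Op 20: tick 3 -> clock=36.
Op 21: insert e.com -> 10.0.0.1 (expiry=36+12=48). clock=36
Op 22: insert d.com -> 10.0.0.3 (expiry=36+1=37). clock=36
Op 23: tick 6 -> clock=42. purged={d.com}
Op 24: insert a.com -> 10.0.0.3 (expiry=42+11=53). clock=42
Op 25: insert b.com -> 10.0.0.1 (expiry=42+11=53). clock=42
Op 26: tick 1 -> clock=43.
Op 27: insert b.com -> 10.0.0.1 (expiry=43+3=46). clock=43
lookup f.com: not in cache (expired or never inserted)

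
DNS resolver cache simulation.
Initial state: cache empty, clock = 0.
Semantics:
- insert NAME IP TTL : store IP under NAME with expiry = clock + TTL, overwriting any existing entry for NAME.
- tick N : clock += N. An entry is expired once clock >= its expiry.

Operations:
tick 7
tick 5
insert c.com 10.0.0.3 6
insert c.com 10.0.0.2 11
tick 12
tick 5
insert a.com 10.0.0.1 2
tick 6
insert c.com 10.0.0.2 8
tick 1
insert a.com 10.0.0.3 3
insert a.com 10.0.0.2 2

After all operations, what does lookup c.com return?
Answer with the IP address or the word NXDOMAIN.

Answer: 10.0.0.2

Derivation:
Op 1: tick 7 -> clock=7.
Op 2: tick 5 -> clock=12.
Op 3: insert c.com -> 10.0.0.3 (expiry=12+6=18). clock=12
Op 4: insert c.com -> 10.0.0.2 (expiry=12+11=23). clock=12
Op 5: tick 12 -> clock=24. purged={c.com}
Op 6: tick 5 -> clock=29.
Op 7: insert a.com -> 10.0.0.1 (expiry=29+2=31). clock=29
Op 8: tick 6 -> clock=35. purged={a.com}
Op 9: insert c.com -> 10.0.0.2 (expiry=35+8=43). clock=35
Op 10: tick 1 -> clock=36.
Op 11: insert a.com -> 10.0.0.3 (expiry=36+3=39). clock=36
Op 12: insert a.com -> 10.0.0.2 (expiry=36+2=38). clock=36
lookup c.com: present, ip=10.0.0.2 expiry=43 > clock=36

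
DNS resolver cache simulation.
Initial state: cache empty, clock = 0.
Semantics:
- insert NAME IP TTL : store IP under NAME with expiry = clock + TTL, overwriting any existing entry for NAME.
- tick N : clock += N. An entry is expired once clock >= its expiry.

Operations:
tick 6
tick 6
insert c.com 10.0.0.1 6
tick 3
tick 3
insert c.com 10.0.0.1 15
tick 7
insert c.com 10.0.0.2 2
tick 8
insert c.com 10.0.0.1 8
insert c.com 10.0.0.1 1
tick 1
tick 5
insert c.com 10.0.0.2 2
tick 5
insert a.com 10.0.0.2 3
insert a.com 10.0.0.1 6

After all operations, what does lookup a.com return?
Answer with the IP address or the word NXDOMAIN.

Answer: 10.0.0.1

Derivation:
Op 1: tick 6 -> clock=6.
Op 2: tick 6 -> clock=12.
Op 3: insert c.com -> 10.0.0.1 (expiry=12+6=18). clock=12
Op 4: tick 3 -> clock=15.
Op 5: tick 3 -> clock=18. purged={c.com}
Op 6: insert c.com -> 10.0.0.1 (expiry=18+15=33). clock=18
Op 7: tick 7 -> clock=25.
Op 8: insert c.com -> 10.0.0.2 (expiry=25+2=27). clock=25
Op 9: tick 8 -> clock=33. purged={c.com}
Op 10: insert c.com -> 10.0.0.1 (expiry=33+8=41). clock=33
Op 11: insert c.com -> 10.0.0.1 (expiry=33+1=34). clock=33
Op 12: tick 1 -> clock=34. purged={c.com}
Op 13: tick 5 -> clock=39.
Op 14: insert c.com -> 10.0.0.2 (expiry=39+2=41). clock=39
Op 15: tick 5 -> clock=44. purged={c.com}
Op 16: insert a.com -> 10.0.0.2 (expiry=44+3=47). clock=44
Op 17: insert a.com -> 10.0.0.1 (expiry=44+6=50). clock=44
lookup a.com: present, ip=10.0.0.1 expiry=50 > clock=44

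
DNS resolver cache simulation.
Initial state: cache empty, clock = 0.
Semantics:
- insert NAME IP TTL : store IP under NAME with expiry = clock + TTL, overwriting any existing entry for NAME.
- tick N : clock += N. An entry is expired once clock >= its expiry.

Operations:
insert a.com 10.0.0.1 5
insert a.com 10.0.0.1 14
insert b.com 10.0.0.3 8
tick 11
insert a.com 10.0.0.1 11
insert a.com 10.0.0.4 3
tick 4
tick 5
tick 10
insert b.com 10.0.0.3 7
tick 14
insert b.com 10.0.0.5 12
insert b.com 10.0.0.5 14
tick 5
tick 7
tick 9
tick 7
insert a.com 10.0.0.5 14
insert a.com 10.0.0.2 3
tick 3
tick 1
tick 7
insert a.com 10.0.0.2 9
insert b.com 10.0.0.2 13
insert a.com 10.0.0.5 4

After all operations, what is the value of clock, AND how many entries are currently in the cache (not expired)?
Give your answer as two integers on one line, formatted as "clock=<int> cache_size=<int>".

Op 1: insert a.com -> 10.0.0.1 (expiry=0+5=5). clock=0
Op 2: insert a.com -> 10.0.0.1 (expiry=0+14=14). clock=0
Op 3: insert b.com -> 10.0.0.3 (expiry=0+8=8). clock=0
Op 4: tick 11 -> clock=11. purged={b.com}
Op 5: insert a.com -> 10.0.0.1 (expiry=11+11=22). clock=11
Op 6: insert a.com -> 10.0.0.4 (expiry=11+3=14). clock=11
Op 7: tick 4 -> clock=15. purged={a.com}
Op 8: tick 5 -> clock=20.
Op 9: tick 10 -> clock=30.
Op 10: insert b.com -> 10.0.0.3 (expiry=30+7=37). clock=30
Op 11: tick 14 -> clock=44. purged={b.com}
Op 12: insert b.com -> 10.0.0.5 (expiry=44+12=56). clock=44
Op 13: insert b.com -> 10.0.0.5 (expiry=44+14=58). clock=44
Op 14: tick 5 -> clock=49.
Op 15: tick 7 -> clock=56.
Op 16: tick 9 -> clock=65. purged={b.com}
Op 17: tick 7 -> clock=72.
Op 18: insert a.com -> 10.0.0.5 (expiry=72+14=86). clock=72
Op 19: insert a.com -> 10.0.0.2 (expiry=72+3=75). clock=72
Op 20: tick 3 -> clock=75. purged={a.com}
Op 21: tick 1 -> clock=76.
Op 22: tick 7 -> clock=83.
Op 23: insert a.com -> 10.0.0.2 (expiry=83+9=92). clock=83
Op 24: insert b.com -> 10.0.0.2 (expiry=83+13=96). clock=83
Op 25: insert a.com -> 10.0.0.5 (expiry=83+4=87). clock=83
Final clock = 83
Final cache (unexpired): {a.com,b.com} -> size=2

Answer: clock=83 cache_size=2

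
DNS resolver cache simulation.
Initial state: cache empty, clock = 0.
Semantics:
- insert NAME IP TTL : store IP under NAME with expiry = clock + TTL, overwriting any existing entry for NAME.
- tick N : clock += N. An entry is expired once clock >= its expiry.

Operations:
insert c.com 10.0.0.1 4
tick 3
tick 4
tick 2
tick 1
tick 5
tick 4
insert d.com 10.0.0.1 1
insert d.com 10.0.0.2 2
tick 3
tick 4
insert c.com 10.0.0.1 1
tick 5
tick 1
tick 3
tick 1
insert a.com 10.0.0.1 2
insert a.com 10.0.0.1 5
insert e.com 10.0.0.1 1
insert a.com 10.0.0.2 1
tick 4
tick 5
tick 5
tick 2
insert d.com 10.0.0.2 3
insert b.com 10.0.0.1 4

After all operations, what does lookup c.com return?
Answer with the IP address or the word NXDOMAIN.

Op 1: insert c.com -> 10.0.0.1 (expiry=0+4=4). clock=0
Op 2: tick 3 -> clock=3.
Op 3: tick 4 -> clock=7. purged={c.com}
Op 4: tick 2 -> clock=9.
Op 5: tick 1 -> clock=10.
Op 6: tick 5 -> clock=15.
Op 7: tick 4 -> clock=19.
Op 8: insert d.com -> 10.0.0.1 (expiry=19+1=20). clock=19
Op 9: insert d.com -> 10.0.0.2 (expiry=19+2=21). clock=19
Op 10: tick 3 -> clock=22. purged={d.com}
Op 11: tick 4 -> clock=26.
Op 12: insert c.com -> 10.0.0.1 (expiry=26+1=27). clock=26
Op 13: tick 5 -> clock=31. purged={c.com}
Op 14: tick 1 -> clock=32.
Op 15: tick 3 -> clock=35.
Op 16: tick 1 -> clock=36.
Op 17: insert a.com -> 10.0.0.1 (expiry=36+2=38). clock=36
Op 18: insert a.com -> 10.0.0.1 (expiry=36+5=41). clock=36
Op 19: insert e.com -> 10.0.0.1 (expiry=36+1=37). clock=36
Op 20: insert a.com -> 10.0.0.2 (expiry=36+1=37). clock=36
Op 21: tick 4 -> clock=40. purged={a.com,e.com}
Op 22: tick 5 -> clock=45.
Op 23: tick 5 -> clock=50.
Op 24: tick 2 -> clock=52.
Op 25: insert d.com -> 10.0.0.2 (expiry=52+3=55). clock=52
Op 26: insert b.com -> 10.0.0.1 (expiry=52+4=56). clock=52
lookup c.com: not in cache (expired or never inserted)

Answer: NXDOMAIN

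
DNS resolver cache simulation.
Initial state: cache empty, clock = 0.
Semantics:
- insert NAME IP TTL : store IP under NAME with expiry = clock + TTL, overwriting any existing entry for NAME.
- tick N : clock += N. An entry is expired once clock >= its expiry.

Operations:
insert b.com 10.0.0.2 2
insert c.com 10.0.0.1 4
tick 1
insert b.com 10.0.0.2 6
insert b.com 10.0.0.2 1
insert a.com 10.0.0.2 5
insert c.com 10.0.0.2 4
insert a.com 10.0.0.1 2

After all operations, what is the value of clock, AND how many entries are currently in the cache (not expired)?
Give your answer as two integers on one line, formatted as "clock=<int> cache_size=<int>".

Op 1: insert b.com -> 10.0.0.2 (expiry=0+2=2). clock=0
Op 2: insert c.com -> 10.0.0.1 (expiry=0+4=4). clock=0
Op 3: tick 1 -> clock=1.
Op 4: insert b.com -> 10.0.0.2 (expiry=1+6=7). clock=1
Op 5: insert b.com -> 10.0.0.2 (expiry=1+1=2). clock=1
Op 6: insert a.com -> 10.0.0.2 (expiry=1+5=6). clock=1
Op 7: insert c.com -> 10.0.0.2 (expiry=1+4=5). clock=1
Op 8: insert a.com -> 10.0.0.1 (expiry=1+2=3). clock=1
Final clock = 1
Final cache (unexpired): {a.com,b.com,c.com} -> size=3

Answer: clock=1 cache_size=3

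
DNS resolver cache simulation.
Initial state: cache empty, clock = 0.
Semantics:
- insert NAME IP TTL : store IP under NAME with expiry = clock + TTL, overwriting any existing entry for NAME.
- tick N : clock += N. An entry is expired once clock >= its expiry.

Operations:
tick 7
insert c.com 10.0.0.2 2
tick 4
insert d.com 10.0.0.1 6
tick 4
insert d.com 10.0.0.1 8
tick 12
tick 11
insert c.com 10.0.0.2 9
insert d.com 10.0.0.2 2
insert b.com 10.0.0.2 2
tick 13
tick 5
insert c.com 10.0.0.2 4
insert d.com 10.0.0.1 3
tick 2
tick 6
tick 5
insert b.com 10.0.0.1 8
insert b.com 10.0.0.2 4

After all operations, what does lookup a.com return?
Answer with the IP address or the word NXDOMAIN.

Op 1: tick 7 -> clock=7.
Op 2: insert c.com -> 10.0.0.2 (expiry=7+2=9). clock=7
Op 3: tick 4 -> clock=11. purged={c.com}
Op 4: insert d.com -> 10.0.0.1 (expiry=11+6=17). clock=11
Op 5: tick 4 -> clock=15.
Op 6: insert d.com -> 10.0.0.1 (expiry=15+8=23). clock=15
Op 7: tick 12 -> clock=27. purged={d.com}
Op 8: tick 11 -> clock=38.
Op 9: insert c.com -> 10.0.0.2 (expiry=38+9=47). clock=38
Op 10: insert d.com -> 10.0.0.2 (expiry=38+2=40). clock=38
Op 11: insert b.com -> 10.0.0.2 (expiry=38+2=40). clock=38
Op 12: tick 13 -> clock=51. purged={b.com,c.com,d.com}
Op 13: tick 5 -> clock=56.
Op 14: insert c.com -> 10.0.0.2 (expiry=56+4=60). clock=56
Op 15: insert d.com -> 10.0.0.1 (expiry=56+3=59). clock=56
Op 16: tick 2 -> clock=58.
Op 17: tick 6 -> clock=64. purged={c.com,d.com}
Op 18: tick 5 -> clock=69.
Op 19: insert b.com -> 10.0.0.1 (expiry=69+8=77). clock=69
Op 20: insert b.com -> 10.0.0.2 (expiry=69+4=73). clock=69
lookup a.com: not in cache (expired or never inserted)

Answer: NXDOMAIN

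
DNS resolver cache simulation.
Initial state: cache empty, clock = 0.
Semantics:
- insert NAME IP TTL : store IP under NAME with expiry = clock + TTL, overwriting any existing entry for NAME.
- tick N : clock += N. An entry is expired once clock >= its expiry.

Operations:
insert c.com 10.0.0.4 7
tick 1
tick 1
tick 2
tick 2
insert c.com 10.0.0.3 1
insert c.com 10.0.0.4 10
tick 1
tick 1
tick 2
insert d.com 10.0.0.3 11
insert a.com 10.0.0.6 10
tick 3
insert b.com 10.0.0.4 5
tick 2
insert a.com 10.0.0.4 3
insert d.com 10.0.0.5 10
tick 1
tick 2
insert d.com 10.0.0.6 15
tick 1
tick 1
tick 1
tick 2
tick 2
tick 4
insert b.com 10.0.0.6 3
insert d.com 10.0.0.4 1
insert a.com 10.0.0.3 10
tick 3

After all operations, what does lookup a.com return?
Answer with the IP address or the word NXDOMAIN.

Answer: 10.0.0.3

Derivation:
Op 1: insert c.com -> 10.0.0.4 (expiry=0+7=7). clock=0
Op 2: tick 1 -> clock=1.
Op 3: tick 1 -> clock=2.
Op 4: tick 2 -> clock=4.
Op 5: tick 2 -> clock=6.
Op 6: insert c.com -> 10.0.0.3 (expiry=6+1=7). clock=6
Op 7: insert c.com -> 10.0.0.4 (expiry=6+10=16). clock=6
Op 8: tick 1 -> clock=7.
Op 9: tick 1 -> clock=8.
Op 10: tick 2 -> clock=10.
Op 11: insert d.com -> 10.0.0.3 (expiry=10+11=21). clock=10
Op 12: insert a.com -> 10.0.0.6 (expiry=10+10=20). clock=10
Op 13: tick 3 -> clock=13.
Op 14: insert b.com -> 10.0.0.4 (expiry=13+5=18). clock=13
Op 15: tick 2 -> clock=15.
Op 16: insert a.com -> 10.0.0.4 (expiry=15+3=18). clock=15
Op 17: insert d.com -> 10.0.0.5 (expiry=15+10=25). clock=15
Op 18: tick 1 -> clock=16. purged={c.com}
Op 19: tick 2 -> clock=18. purged={a.com,b.com}
Op 20: insert d.com -> 10.0.0.6 (expiry=18+15=33). clock=18
Op 21: tick 1 -> clock=19.
Op 22: tick 1 -> clock=20.
Op 23: tick 1 -> clock=21.
Op 24: tick 2 -> clock=23.
Op 25: tick 2 -> clock=25.
Op 26: tick 4 -> clock=29.
Op 27: insert b.com -> 10.0.0.6 (expiry=29+3=32). clock=29
Op 28: insert d.com -> 10.0.0.4 (expiry=29+1=30). clock=29
Op 29: insert a.com -> 10.0.0.3 (expiry=29+10=39). clock=29
Op 30: tick 3 -> clock=32. purged={b.com,d.com}
lookup a.com: present, ip=10.0.0.3 expiry=39 > clock=32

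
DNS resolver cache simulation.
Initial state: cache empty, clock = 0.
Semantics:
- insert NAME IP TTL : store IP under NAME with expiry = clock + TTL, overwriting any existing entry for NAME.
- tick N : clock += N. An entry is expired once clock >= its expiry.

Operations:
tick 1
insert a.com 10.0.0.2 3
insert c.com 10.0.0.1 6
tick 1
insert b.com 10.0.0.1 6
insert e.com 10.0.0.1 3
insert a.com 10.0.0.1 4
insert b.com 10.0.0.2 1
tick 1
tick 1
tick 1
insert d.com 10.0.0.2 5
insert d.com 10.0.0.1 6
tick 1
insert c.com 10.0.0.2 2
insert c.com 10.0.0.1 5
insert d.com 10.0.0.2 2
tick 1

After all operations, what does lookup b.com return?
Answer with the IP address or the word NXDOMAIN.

Op 1: tick 1 -> clock=1.
Op 2: insert a.com -> 10.0.0.2 (expiry=1+3=4). clock=1
Op 3: insert c.com -> 10.0.0.1 (expiry=1+6=7). clock=1
Op 4: tick 1 -> clock=2.
Op 5: insert b.com -> 10.0.0.1 (expiry=2+6=8). clock=2
Op 6: insert e.com -> 10.0.0.1 (expiry=2+3=5). clock=2
Op 7: insert a.com -> 10.0.0.1 (expiry=2+4=6). clock=2
Op 8: insert b.com -> 10.0.0.2 (expiry=2+1=3). clock=2
Op 9: tick 1 -> clock=3. purged={b.com}
Op 10: tick 1 -> clock=4.
Op 11: tick 1 -> clock=5. purged={e.com}
Op 12: insert d.com -> 10.0.0.2 (expiry=5+5=10). clock=5
Op 13: insert d.com -> 10.0.0.1 (expiry=5+6=11). clock=5
Op 14: tick 1 -> clock=6. purged={a.com}
Op 15: insert c.com -> 10.0.0.2 (expiry=6+2=8). clock=6
Op 16: insert c.com -> 10.0.0.1 (expiry=6+5=11). clock=6
Op 17: insert d.com -> 10.0.0.2 (expiry=6+2=8). clock=6
Op 18: tick 1 -> clock=7.
lookup b.com: not in cache (expired or never inserted)

Answer: NXDOMAIN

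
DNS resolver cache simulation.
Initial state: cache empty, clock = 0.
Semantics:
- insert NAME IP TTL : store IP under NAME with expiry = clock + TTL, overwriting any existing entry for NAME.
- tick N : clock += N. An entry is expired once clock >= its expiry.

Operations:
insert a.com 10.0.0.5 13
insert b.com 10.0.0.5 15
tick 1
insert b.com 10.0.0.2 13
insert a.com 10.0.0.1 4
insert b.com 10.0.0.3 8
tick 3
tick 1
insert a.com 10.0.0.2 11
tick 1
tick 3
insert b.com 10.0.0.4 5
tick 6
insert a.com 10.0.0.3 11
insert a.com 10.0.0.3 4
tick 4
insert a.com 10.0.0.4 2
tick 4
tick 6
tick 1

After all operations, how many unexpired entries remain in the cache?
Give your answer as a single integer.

Op 1: insert a.com -> 10.0.0.5 (expiry=0+13=13). clock=0
Op 2: insert b.com -> 10.0.0.5 (expiry=0+15=15). clock=0
Op 3: tick 1 -> clock=1.
Op 4: insert b.com -> 10.0.0.2 (expiry=1+13=14). clock=1
Op 5: insert a.com -> 10.0.0.1 (expiry=1+4=5). clock=1
Op 6: insert b.com -> 10.0.0.3 (expiry=1+8=9). clock=1
Op 7: tick 3 -> clock=4.
Op 8: tick 1 -> clock=5. purged={a.com}
Op 9: insert a.com -> 10.0.0.2 (expiry=5+11=16). clock=5
Op 10: tick 1 -> clock=6.
Op 11: tick 3 -> clock=9. purged={b.com}
Op 12: insert b.com -> 10.0.0.4 (expiry=9+5=14). clock=9
Op 13: tick 6 -> clock=15. purged={b.com}
Op 14: insert a.com -> 10.0.0.3 (expiry=15+11=26). clock=15
Op 15: insert a.com -> 10.0.0.3 (expiry=15+4=19). clock=15
Op 16: tick 4 -> clock=19. purged={a.com}
Op 17: insert a.com -> 10.0.0.4 (expiry=19+2=21). clock=19
Op 18: tick 4 -> clock=23. purged={a.com}
Op 19: tick 6 -> clock=29.
Op 20: tick 1 -> clock=30.
Final cache (unexpired): {} -> size=0

Answer: 0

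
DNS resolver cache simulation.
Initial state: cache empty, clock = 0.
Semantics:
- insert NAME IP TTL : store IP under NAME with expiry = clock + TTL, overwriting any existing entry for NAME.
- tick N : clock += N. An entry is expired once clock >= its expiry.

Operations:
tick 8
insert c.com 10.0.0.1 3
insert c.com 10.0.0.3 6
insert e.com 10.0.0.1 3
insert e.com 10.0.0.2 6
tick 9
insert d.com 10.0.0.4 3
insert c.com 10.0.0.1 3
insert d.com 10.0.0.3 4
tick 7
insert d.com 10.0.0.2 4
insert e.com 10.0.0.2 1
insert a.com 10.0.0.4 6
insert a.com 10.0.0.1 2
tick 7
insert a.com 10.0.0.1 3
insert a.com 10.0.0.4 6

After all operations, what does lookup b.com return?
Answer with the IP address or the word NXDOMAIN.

Op 1: tick 8 -> clock=8.
Op 2: insert c.com -> 10.0.0.1 (expiry=8+3=11). clock=8
Op 3: insert c.com -> 10.0.0.3 (expiry=8+6=14). clock=8
Op 4: insert e.com -> 10.0.0.1 (expiry=8+3=11). clock=8
Op 5: insert e.com -> 10.0.0.2 (expiry=8+6=14). clock=8
Op 6: tick 9 -> clock=17. purged={c.com,e.com}
Op 7: insert d.com -> 10.0.0.4 (expiry=17+3=20). clock=17
Op 8: insert c.com -> 10.0.0.1 (expiry=17+3=20). clock=17
Op 9: insert d.com -> 10.0.0.3 (expiry=17+4=21). clock=17
Op 10: tick 7 -> clock=24. purged={c.com,d.com}
Op 11: insert d.com -> 10.0.0.2 (expiry=24+4=28). clock=24
Op 12: insert e.com -> 10.0.0.2 (expiry=24+1=25). clock=24
Op 13: insert a.com -> 10.0.0.4 (expiry=24+6=30). clock=24
Op 14: insert a.com -> 10.0.0.1 (expiry=24+2=26). clock=24
Op 15: tick 7 -> clock=31. purged={a.com,d.com,e.com}
Op 16: insert a.com -> 10.0.0.1 (expiry=31+3=34). clock=31
Op 17: insert a.com -> 10.0.0.4 (expiry=31+6=37). clock=31
lookup b.com: not in cache (expired or never inserted)

Answer: NXDOMAIN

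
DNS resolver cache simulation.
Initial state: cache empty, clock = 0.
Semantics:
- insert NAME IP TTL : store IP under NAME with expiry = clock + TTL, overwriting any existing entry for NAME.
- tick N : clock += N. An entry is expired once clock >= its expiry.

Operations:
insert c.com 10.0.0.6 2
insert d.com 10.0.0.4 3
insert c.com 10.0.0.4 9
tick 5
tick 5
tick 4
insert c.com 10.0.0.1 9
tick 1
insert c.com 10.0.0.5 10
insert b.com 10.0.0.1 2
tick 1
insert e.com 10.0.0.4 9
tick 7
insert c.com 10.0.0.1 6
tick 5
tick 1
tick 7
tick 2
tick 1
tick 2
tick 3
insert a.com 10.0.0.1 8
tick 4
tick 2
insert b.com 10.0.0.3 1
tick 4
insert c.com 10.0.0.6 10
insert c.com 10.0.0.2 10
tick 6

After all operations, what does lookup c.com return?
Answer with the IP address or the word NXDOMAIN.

Answer: 10.0.0.2

Derivation:
Op 1: insert c.com -> 10.0.0.6 (expiry=0+2=2). clock=0
Op 2: insert d.com -> 10.0.0.4 (expiry=0+3=3). clock=0
Op 3: insert c.com -> 10.0.0.4 (expiry=0+9=9). clock=0
Op 4: tick 5 -> clock=5. purged={d.com}
Op 5: tick 5 -> clock=10. purged={c.com}
Op 6: tick 4 -> clock=14.
Op 7: insert c.com -> 10.0.0.1 (expiry=14+9=23). clock=14
Op 8: tick 1 -> clock=15.
Op 9: insert c.com -> 10.0.0.5 (expiry=15+10=25). clock=15
Op 10: insert b.com -> 10.0.0.1 (expiry=15+2=17). clock=15
Op 11: tick 1 -> clock=16.
Op 12: insert e.com -> 10.0.0.4 (expiry=16+9=25). clock=16
Op 13: tick 7 -> clock=23. purged={b.com}
Op 14: insert c.com -> 10.0.0.1 (expiry=23+6=29). clock=23
Op 15: tick 5 -> clock=28. purged={e.com}
Op 16: tick 1 -> clock=29. purged={c.com}
Op 17: tick 7 -> clock=36.
Op 18: tick 2 -> clock=38.
Op 19: tick 1 -> clock=39.
Op 20: tick 2 -> clock=41.
Op 21: tick 3 -> clock=44.
Op 22: insert a.com -> 10.0.0.1 (expiry=44+8=52). clock=44
Op 23: tick 4 -> clock=48.
Op 24: tick 2 -> clock=50.
Op 25: insert b.com -> 10.0.0.3 (expiry=50+1=51). clock=50
Op 26: tick 4 -> clock=54. purged={a.com,b.com}
Op 27: insert c.com -> 10.0.0.6 (expiry=54+10=64). clock=54
Op 28: insert c.com -> 10.0.0.2 (expiry=54+10=64). clock=54
Op 29: tick 6 -> clock=60.
lookup c.com: present, ip=10.0.0.2 expiry=64 > clock=60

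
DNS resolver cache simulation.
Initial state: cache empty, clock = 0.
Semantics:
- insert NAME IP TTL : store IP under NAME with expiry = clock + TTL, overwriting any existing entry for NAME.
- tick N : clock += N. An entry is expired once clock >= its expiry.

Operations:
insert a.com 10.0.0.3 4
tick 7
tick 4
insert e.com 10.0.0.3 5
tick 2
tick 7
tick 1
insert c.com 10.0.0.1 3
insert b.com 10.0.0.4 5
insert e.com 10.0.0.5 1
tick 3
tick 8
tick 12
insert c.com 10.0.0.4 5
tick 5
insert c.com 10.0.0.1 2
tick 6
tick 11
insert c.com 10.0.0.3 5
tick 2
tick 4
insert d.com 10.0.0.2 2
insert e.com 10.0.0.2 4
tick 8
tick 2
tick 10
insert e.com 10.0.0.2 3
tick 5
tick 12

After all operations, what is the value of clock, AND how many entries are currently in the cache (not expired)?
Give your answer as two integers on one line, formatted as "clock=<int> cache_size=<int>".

Op 1: insert a.com -> 10.0.0.3 (expiry=0+4=4). clock=0
Op 2: tick 7 -> clock=7. purged={a.com}
Op 3: tick 4 -> clock=11.
Op 4: insert e.com -> 10.0.0.3 (expiry=11+5=16). clock=11
Op 5: tick 2 -> clock=13.
Op 6: tick 7 -> clock=20. purged={e.com}
Op 7: tick 1 -> clock=21.
Op 8: insert c.com -> 10.0.0.1 (expiry=21+3=24). clock=21
Op 9: insert b.com -> 10.0.0.4 (expiry=21+5=26). clock=21
Op 10: insert e.com -> 10.0.0.5 (expiry=21+1=22). clock=21
Op 11: tick 3 -> clock=24. purged={c.com,e.com}
Op 12: tick 8 -> clock=32. purged={b.com}
Op 13: tick 12 -> clock=44.
Op 14: insert c.com -> 10.0.0.4 (expiry=44+5=49). clock=44
Op 15: tick 5 -> clock=49. purged={c.com}
Op 16: insert c.com -> 10.0.0.1 (expiry=49+2=51). clock=49
Op 17: tick 6 -> clock=55. purged={c.com}
Op 18: tick 11 -> clock=66.
Op 19: insert c.com -> 10.0.0.3 (expiry=66+5=71). clock=66
Op 20: tick 2 -> clock=68.
Op 21: tick 4 -> clock=72. purged={c.com}
Op 22: insert d.com -> 10.0.0.2 (expiry=72+2=74). clock=72
Op 23: insert e.com -> 10.0.0.2 (expiry=72+4=76). clock=72
Op 24: tick 8 -> clock=80. purged={d.com,e.com}
Op 25: tick 2 -> clock=82.
Op 26: tick 10 -> clock=92.
Op 27: insert e.com -> 10.0.0.2 (expiry=92+3=95). clock=92
Op 28: tick 5 -> clock=97. purged={e.com}
Op 29: tick 12 -> clock=109.
Final clock = 109
Final cache (unexpired): {} -> size=0

Answer: clock=109 cache_size=0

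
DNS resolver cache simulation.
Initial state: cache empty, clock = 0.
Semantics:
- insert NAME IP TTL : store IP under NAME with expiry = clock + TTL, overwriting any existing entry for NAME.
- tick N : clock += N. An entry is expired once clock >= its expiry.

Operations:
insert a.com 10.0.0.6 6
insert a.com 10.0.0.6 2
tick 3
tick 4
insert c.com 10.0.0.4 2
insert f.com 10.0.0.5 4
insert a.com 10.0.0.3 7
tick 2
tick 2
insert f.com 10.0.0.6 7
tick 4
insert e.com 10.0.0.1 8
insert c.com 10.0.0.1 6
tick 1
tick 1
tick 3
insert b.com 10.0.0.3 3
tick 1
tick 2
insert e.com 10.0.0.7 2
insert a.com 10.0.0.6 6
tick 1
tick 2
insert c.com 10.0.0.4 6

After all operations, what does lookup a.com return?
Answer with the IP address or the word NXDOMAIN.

Answer: 10.0.0.6

Derivation:
Op 1: insert a.com -> 10.0.0.6 (expiry=0+6=6). clock=0
Op 2: insert a.com -> 10.0.0.6 (expiry=0+2=2). clock=0
Op 3: tick 3 -> clock=3. purged={a.com}
Op 4: tick 4 -> clock=7.
Op 5: insert c.com -> 10.0.0.4 (expiry=7+2=9). clock=7
Op 6: insert f.com -> 10.0.0.5 (expiry=7+4=11). clock=7
Op 7: insert a.com -> 10.0.0.3 (expiry=7+7=14). clock=7
Op 8: tick 2 -> clock=9. purged={c.com}
Op 9: tick 2 -> clock=11. purged={f.com}
Op 10: insert f.com -> 10.0.0.6 (expiry=11+7=18). clock=11
Op 11: tick 4 -> clock=15. purged={a.com}
Op 12: insert e.com -> 10.0.0.1 (expiry=15+8=23). clock=15
Op 13: insert c.com -> 10.0.0.1 (expiry=15+6=21). clock=15
Op 14: tick 1 -> clock=16.
Op 15: tick 1 -> clock=17.
Op 16: tick 3 -> clock=20. purged={f.com}
Op 17: insert b.com -> 10.0.0.3 (expiry=20+3=23). clock=20
Op 18: tick 1 -> clock=21. purged={c.com}
Op 19: tick 2 -> clock=23. purged={b.com,e.com}
Op 20: insert e.com -> 10.0.0.7 (expiry=23+2=25). clock=23
Op 21: insert a.com -> 10.0.0.6 (expiry=23+6=29). clock=23
Op 22: tick 1 -> clock=24.
Op 23: tick 2 -> clock=26. purged={e.com}
Op 24: insert c.com -> 10.0.0.4 (expiry=26+6=32). clock=26
lookup a.com: present, ip=10.0.0.6 expiry=29 > clock=26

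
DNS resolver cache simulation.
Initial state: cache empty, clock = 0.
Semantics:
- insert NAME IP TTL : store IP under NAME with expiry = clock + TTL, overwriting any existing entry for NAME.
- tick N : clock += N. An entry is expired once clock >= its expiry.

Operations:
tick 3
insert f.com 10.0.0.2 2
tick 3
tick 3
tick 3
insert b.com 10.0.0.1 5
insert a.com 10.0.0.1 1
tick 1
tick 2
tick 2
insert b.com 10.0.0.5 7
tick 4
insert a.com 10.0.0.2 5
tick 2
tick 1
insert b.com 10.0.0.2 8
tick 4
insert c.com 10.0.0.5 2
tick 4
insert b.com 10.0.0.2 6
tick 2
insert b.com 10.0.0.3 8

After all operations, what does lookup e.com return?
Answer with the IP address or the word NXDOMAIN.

Answer: NXDOMAIN

Derivation:
Op 1: tick 3 -> clock=3.
Op 2: insert f.com -> 10.0.0.2 (expiry=3+2=5). clock=3
Op 3: tick 3 -> clock=6. purged={f.com}
Op 4: tick 3 -> clock=9.
Op 5: tick 3 -> clock=12.
Op 6: insert b.com -> 10.0.0.1 (expiry=12+5=17). clock=12
Op 7: insert a.com -> 10.0.0.1 (expiry=12+1=13). clock=12
Op 8: tick 1 -> clock=13. purged={a.com}
Op 9: tick 2 -> clock=15.
Op 10: tick 2 -> clock=17. purged={b.com}
Op 11: insert b.com -> 10.0.0.5 (expiry=17+7=24). clock=17
Op 12: tick 4 -> clock=21.
Op 13: insert a.com -> 10.0.0.2 (expiry=21+5=26). clock=21
Op 14: tick 2 -> clock=23.
Op 15: tick 1 -> clock=24. purged={b.com}
Op 16: insert b.com -> 10.0.0.2 (expiry=24+8=32). clock=24
Op 17: tick 4 -> clock=28. purged={a.com}
Op 18: insert c.com -> 10.0.0.5 (expiry=28+2=30). clock=28
Op 19: tick 4 -> clock=32. purged={b.com,c.com}
Op 20: insert b.com -> 10.0.0.2 (expiry=32+6=38). clock=32
Op 21: tick 2 -> clock=34.
Op 22: insert b.com -> 10.0.0.3 (expiry=34+8=42). clock=34
lookup e.com: not in cache (expired or never inserted)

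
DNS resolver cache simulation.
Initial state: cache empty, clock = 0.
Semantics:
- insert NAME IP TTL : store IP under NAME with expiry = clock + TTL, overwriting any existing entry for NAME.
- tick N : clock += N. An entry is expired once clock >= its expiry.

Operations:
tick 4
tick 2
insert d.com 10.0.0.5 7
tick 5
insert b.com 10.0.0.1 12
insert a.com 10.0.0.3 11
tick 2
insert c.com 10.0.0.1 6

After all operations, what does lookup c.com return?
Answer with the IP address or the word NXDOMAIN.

Op 1: tick 4 -> clock=4.
Op 2: tick 2 -> clock=6.
Op 3: insert d.com -> 10.0.0.5 (expiry=6+7=13). clock=6
Op 4: tick 5 -> clock=11.
Op 5: insert b.com -> 10.0.0.1 (expiry=11+12=23). clock=11
Op 6: insert a.com -> 10.0.0.3 (expiry=11+11=22). clock=11
Op 7: tick 2 -> clock=13. purged={d.com}
Op 8: insert c.com -> 10.0.0.1 (expiry=13+6=19). clock=13
lookup c.com: present, ip=10.0.0.1 expiry=19 > clock=13

Answer: 10.0.0.1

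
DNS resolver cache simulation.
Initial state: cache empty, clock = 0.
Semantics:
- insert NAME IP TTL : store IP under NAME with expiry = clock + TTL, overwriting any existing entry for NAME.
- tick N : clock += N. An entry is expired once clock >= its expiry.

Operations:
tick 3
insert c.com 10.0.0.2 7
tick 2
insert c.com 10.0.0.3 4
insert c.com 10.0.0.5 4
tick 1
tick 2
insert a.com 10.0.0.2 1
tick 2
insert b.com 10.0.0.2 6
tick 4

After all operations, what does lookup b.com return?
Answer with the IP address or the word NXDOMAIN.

Answer: 10.0.0.2

Derivation:
Op 1: tick 3 -> clock=3.
Op 2: insert c.com -> 10.0.0.2 (expiry=3+7=10). clock=3
Op 3: tick 2 -> clock=5.
Op 4: insert c.com -> 10.0.0.3 (expiry=5+4=9). clock=5
Op 5: insert c.com -> 10.0.0.5 (expiry=5+4=9). clock=5
Op 6: tick 1 -> clock=6.
Op 7: tick 2 -> clock=8.
Op 8: insert a.com -> 10.0.0.2 (expiry=8+1=9). clock=8
Op 9: tick 2 -> clock=10. purged={a.com,c.com}
Op 10: insert b.com -> 10.0.0.2 (expiry=10+6=16). clock=10
Op 11: tick 4 -> clock=14.
lookup b.com: present, ip=10.0.0.2 expiry=16 > clock=14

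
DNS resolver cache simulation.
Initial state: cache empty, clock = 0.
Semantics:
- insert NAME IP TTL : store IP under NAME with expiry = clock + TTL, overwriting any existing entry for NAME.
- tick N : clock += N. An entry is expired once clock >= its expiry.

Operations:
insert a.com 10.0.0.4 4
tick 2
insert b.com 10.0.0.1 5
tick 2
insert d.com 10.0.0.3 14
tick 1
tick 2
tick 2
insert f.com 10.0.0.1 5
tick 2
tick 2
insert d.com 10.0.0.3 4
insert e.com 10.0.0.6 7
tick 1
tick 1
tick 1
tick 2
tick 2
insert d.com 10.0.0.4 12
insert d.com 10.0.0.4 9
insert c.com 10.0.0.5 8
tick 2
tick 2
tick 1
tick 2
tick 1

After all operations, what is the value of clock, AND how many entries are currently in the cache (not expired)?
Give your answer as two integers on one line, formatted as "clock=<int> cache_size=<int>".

Op 1: insert a.com -> 10.0.0.4 (expiry=0+4=4). clock=0
Op 2: tick 2 -> clock=2.
Op 3: insert b.com -> 10.0.0.1 (expiry=2+5=7). clock=2
Op 4: tick 2 -> clock=4. purged={a.com}
Op 5: insert d.com -> 10.0.0.3 (expiry=4+14=18). clock=4
Op 6: tick 1 -> clock=5.
Op 7: tick 2 -> clock=7. purged={b.com}
Op 8: tick 2 -> clock=9.
Op 9: insert f.com -> 10.0.0.1 (expiry=9+5=14). clock=9
Op 10: tick 2 -> clock=11.
Op 11: tick 2 -> clock=13.
Op 12: insert d.com -> 10.0.0.3 (expiry=13+4=17). clock=13
Op 13: insert e.com -> 10.0.0.6 (expiry=13+7=20). clock=13
Op 14: tick 1 -> clock=14. purged={f.com}
Op 15: tick 1 -> clock=15.
Op 16: tick 1 -> clock=16.
Op 17: tick 2 -> clock=18. purged={d.com}
Op 18: tick 2 -> clock=20. purged={e.com}
Op 19: insert d.com -> 10.0.0.4 (expiry=20+12=32). clock=20
Op 20: insert d.com -> 10.0.0.4 (expiry=20+9=29). clock=20
Op 21: insert c.com -> 10.0.0.5 (expiry=20+8=28). clock=20
Op 22: tick 2 -> clock=22.
Op 23: tick 2 -> clock=24.
Op 24: tick 1 -> clock=25.
Op 25: tick 2 -> clock=27.
Op 26: tick 1 -> clock=28. purged={c.com}
Final clock = 28
Final cache (unexpired): {d.com} -> size=1

Answer: clock=28 cache_size=1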